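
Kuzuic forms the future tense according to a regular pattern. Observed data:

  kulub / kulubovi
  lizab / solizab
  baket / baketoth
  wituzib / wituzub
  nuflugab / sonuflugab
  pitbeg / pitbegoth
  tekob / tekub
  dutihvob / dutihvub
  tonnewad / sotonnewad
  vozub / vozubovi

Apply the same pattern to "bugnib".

bugnub

vozub and wituzib both end in -b yet inflect differently (vozubovi, wituzub), so the final letter is not what conditions the rule; the last vowel is.
"bugnib" has last vowel 'i'. The one such stem in the data (wituzib → wituzub) changes the last vowel to 'u' (as do dutihvob, tekob), so the same rule applies.
So bugnib → bugnub.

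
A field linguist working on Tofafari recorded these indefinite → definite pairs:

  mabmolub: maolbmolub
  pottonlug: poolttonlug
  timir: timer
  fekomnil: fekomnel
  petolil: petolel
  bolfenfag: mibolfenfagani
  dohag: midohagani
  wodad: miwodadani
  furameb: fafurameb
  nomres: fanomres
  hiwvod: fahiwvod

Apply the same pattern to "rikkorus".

pottonlug and bolfenfag both end in -g yet inflect differently (poolttonlug, mibolfenfagani), so the final letter is not what conditions the rule; the last vowel is.
"rikkorus" has last vowel 'u'. The stems whose last vowel is 'u' (mabmolub → maolbmolub, pottonlug → poolttonlug) insert -ol- after the first vowel.
The other patterns: stems whose last vowel is 'i' change the last vowel to 'e'; stems whose last vowel is 'a' add mi- … -ani around the stem; stems whose last vowel is 'e' or 'o' add the prefix fa-.
So rikkorus → riolkkorus.

riolkkorus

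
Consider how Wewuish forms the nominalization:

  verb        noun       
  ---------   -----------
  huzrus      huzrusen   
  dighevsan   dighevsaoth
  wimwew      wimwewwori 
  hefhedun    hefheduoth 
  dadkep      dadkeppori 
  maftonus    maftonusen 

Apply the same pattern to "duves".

hefhedun and huzrus both have last vowel 'u' yet inflect differently (hefheduoth, huzrusen), so the last vowel is not what conditions the rule; the final letter is.
"duves" ends in -s. The stems ending in -s (huzrus → huzrusen, maftonus → maftonusen) add -en.
So duves → duvesen.

duvesen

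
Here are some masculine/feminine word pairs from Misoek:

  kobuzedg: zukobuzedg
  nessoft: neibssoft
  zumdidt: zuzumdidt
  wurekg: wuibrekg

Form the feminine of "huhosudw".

zuhuhosudw

kobuzedg and wurekg both end in -g yet inflect differently (zukobuzedg, wuibrekg), so the final letter is not what conditions the rule; the second-to-last letter is.
"huhosudw" has second-to-last letter 'd'. The stems whose second-to-last letter is 'd' (kobuzedg → zukobuzedg, zumdidt → zuzumdidt) add the prefix zu-.
So huhosudw → zuhuhosudw.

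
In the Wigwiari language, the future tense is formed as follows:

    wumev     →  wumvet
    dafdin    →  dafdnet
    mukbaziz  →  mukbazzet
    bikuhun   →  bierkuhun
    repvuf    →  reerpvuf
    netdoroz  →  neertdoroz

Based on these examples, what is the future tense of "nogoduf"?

noergoduf

"nogoduf" has last vowel 'u'. The stems whose last vowel is 'u' (bikuhun → bierkuhun, repvuf → reerpvuf) insert -er- after the first vowel.
The other pattern: stems whose last vowel is 'e' or 'i' delete the last vowel and add -et.
So nogoduf → noergoduf.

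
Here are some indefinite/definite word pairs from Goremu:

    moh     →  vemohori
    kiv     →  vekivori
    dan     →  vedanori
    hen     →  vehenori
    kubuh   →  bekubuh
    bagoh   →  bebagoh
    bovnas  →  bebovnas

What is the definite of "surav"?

"surav" has 2 vowels. The stems with 2 vowels (kubuh → bekubuh, bagoh → bebagoh, bovnas → bebovnas) add the prefix be-.
The other pattern: stems with 1 vowel add ve- … -ori around the stem.
So surav → besurav.

besurav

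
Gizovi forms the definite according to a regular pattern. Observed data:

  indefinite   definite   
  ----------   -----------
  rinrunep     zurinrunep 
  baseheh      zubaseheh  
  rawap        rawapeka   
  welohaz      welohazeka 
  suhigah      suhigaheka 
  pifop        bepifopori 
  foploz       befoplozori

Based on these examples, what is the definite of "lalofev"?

rinrunep and rawap both end in -p yet inflect differently (zurinrunep, rawapeka), so the final letter is not what conditions the rule; the last vowel is.
"lalofev" has last vowel 'e'. The stems whose last vowel is 'e' (rinrunep → zurinrunep, baseheh → zubaseheh) add the prefix zu-.
The other patterns: stems whose last vowel is 'a' add -eka; stems whose last vowel is 'o' add be- … -ori around the stem.
So lalofev → zulalofev.

zulalofev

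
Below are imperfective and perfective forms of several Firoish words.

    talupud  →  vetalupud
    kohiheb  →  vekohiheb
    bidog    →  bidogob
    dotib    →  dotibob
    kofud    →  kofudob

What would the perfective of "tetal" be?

tetalob

kohiheb and dotib both end in -b yet inflect differently (vekohiheb, dotibob), so the final letter is not what conditions the rule; the number of vowels is.
"tetal" has 2 vowels. The stems with 2 vowels (bidog → bidogob, dotib → dotibob, kofud → kofudob) add -ob.
So tetal → tetalob.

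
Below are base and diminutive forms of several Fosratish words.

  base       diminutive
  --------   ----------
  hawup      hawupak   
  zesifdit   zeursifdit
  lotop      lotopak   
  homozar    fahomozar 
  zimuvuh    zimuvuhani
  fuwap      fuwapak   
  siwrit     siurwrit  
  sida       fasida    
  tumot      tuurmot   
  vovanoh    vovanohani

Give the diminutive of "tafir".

lotop and tumot both have last vowel 'o' yet inflect differently (lotopak, tuurmot), so the last vowel is not what conditions the rule; the final letter is.
"tafir" ends in -r. The one such stem in the data (homozar → fahomozar) adds the prefix fa-, so the same rule applies.
The other patterns: stems ending in -p add -ak; stems ending in -t insert -ur- after the first vowel; stems ending in -h add -ani.
So tafir → fatafir.

fatafir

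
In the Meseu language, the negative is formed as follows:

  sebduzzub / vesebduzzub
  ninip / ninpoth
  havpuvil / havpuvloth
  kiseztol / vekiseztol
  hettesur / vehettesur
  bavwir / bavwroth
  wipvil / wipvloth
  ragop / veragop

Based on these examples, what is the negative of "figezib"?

figezboth

"figezib" has last vowel 'i'. The stems whose last vowel is 'i' (havpuvil → havpuvloth, ninip → ninpoth, bavwir → bavwroth) delete the last vowel and add -oth.
The other pattern: stems whose last vowel is 'o' or 'u' add the prefix ve-.
So figezib → figezboth.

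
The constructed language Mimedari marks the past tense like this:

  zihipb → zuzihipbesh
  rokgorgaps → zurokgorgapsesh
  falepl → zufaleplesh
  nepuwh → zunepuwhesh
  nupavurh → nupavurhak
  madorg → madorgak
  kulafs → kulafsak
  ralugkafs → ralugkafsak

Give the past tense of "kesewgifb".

kesewgifbak

"kesewgifb" has second-to-last letter 'f'. The stems whose second-to-last letter is 'f' (kulafs → kulafsak, ralugkafs → ralugkafsak) add -ak.
The other pattern: stems whose second-to-last letter is 'p' or 'w' add zu- … -esh around the stem.
So kesewgifb → kesewgifbak.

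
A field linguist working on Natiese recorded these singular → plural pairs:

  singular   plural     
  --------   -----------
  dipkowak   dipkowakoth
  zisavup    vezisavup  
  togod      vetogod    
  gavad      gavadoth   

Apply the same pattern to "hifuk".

vehifuk

gavad and togod both end in -d yet inflect differently (gavadoth, vetogod), so the final letter is not what conditions the rule; the last vowel is.
"hifuk" has last vowel 'u'. The one such stem in the data (zisavup → vezisavup) adds the prefix ve-, so the same rule applies.
So hifuk → vehifuk.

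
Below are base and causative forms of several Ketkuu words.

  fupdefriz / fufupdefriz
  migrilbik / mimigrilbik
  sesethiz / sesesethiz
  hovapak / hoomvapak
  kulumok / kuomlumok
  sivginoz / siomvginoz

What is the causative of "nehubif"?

fupdefriz and sivginoz both end in -z yet inflect differently (fufupdefriz, siomvginoz), so the final letter is not what conditions the rule; the last vowel is.
"nehubif" has last vowel 'i'. The stems whose last vowel is 'i' (fupdefriz → fufupdefriz, sesethiz → sesesethiz, migrilbik → mimigrilbik) repeat the first consonant+vowel as a prefix.
So nehubif → nenehubif.

nenehubif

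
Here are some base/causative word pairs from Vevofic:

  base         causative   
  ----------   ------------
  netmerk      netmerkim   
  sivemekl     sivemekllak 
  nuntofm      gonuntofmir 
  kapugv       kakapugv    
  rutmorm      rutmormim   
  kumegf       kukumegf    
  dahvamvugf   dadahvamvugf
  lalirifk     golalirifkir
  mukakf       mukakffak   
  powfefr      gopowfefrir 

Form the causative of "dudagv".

dududagv

kumegf and mukakf both end in -f yet inflect differently (kukumegf, mukakffak), so the final letter is not what conditions the rule; the second-to-last letter is.
"dudagv" has second-to-last letter 'g'. The stems whose second-to-last letter is 'g' (kapugv → kakapugv, kumegf → kukumegf, dahvamvugf → dadahvamvugf) repeat the first consonant+vowel as a prefix.
The other patterns: stems whose second-to-last letter is 'f' add go- … -ir around the stem; stems whose second-to-last letter is 'k' double the final consonant and add -ak; stems whose second-to-last letter is 'r' add -im.
So dudagv → dududagv.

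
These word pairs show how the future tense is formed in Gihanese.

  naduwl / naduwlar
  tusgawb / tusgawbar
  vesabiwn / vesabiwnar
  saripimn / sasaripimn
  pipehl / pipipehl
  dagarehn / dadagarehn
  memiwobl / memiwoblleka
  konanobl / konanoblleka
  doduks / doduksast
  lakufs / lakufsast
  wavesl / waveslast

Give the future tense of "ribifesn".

vesabiwn and saripimn both end in -n yet inflect differently (vesabiwnar, sasaripimn), so the final letter is not what conditions the rule; the second-to-last letter is.
"ribifesn" has second-to-last letter 's'. The one such stem in the data (wavesl → waveslast) adds -ast, so the same rule applies.
So ribifesn → ribifesnast.

ribifesnast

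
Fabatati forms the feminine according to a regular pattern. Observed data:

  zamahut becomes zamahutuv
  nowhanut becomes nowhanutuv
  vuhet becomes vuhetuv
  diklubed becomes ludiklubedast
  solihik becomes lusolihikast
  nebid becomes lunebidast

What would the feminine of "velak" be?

luvelakast

vuhet and diklubed both have last vowel 'e' yet inflect differently (vuhetuv, ludiklubedast), so the last vowel is not what conditions the rule; the final letter is.
"velak" ends in -k. The one such stem in the data (solihik → lusolihikast) adds lu- … -ast around the stem, so the same rule applies.
So velak → luvelakast.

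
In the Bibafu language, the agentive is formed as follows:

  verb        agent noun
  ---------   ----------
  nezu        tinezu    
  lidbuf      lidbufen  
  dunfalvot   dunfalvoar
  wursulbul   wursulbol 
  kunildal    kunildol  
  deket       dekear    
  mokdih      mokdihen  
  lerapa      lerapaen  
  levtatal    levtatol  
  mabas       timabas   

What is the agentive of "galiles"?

"galiles" ends in -s. The one such stem in the data (mabas → timabas) adds the prefix ti-, so the same rule applies.
The other patterns: stems ending in -l change the last vowel to 'o'; stems ending in -t drop the final letter and add -ar; stems ending in -a, -f or -h add -en.
So galiles → tigaliles.

tigaliles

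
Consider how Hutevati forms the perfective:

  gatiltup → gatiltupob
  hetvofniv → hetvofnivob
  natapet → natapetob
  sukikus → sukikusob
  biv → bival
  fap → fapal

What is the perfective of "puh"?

"puh" has 1 vowel. The stems with 1 vowel (biv → bival, fap → fapal) add -al.
So puh → puhal.

puhal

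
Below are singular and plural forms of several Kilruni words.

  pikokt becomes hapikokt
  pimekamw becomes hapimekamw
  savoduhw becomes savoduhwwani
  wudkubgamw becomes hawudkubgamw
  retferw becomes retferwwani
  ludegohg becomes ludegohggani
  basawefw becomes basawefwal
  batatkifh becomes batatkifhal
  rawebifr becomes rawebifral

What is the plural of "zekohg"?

zekohggani

retferw and basawefw both end in -w yet inflect differently (retferwwani, basawefwal), so the final letter is not what conditions the rule; the second-to-last letter is.
"zekohg" has second-to-last letter 'h'. The stems whose second-to-last letter is 'h' (ludegohg → ludegohggani, savoduhw → savoduhwwani) double the final consonant and add -ani.
So zekohg → zekohggani.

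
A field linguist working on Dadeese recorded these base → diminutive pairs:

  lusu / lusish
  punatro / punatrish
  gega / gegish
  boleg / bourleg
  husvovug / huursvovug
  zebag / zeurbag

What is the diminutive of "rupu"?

rupish

"rupu" ends in a vowel. The stems ending in a vowel (lusu → lusish, punatro → punatrish, gega → gegish) drop the final letter and add -ish.
So rupu → rupish.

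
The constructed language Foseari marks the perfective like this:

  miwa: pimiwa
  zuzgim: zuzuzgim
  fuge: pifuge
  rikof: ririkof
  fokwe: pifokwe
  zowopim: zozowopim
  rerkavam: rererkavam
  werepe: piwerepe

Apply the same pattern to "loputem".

loloputem

miwa and rerkavam both have last vowel 'a' yet inflect differently (pimiwa, rererkavam), so the last vowel is not what conditions the rule; whether the stem ends in a vowel or a consonant is.
"loputem" ends in a consonant. The stems ending in a consonant (zuzgim → zuzuzgim, zowopim → zozowopim, rerkavam → rererkavam) repeat the first consonant+vowel as a prefix.
The other pattern: stems ending in a vowel add the prefix pi-.
So loputem → loloputem.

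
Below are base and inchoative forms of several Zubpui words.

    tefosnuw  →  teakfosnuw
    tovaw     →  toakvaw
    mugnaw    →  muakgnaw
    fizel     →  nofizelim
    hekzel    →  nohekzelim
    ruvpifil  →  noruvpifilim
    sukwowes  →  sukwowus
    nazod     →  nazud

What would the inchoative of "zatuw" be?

fizel and sukwowes both have last vowel 'e' yet inflect differently (nofizelim, sukwowus), so the last vowel is not what conditions the rule; the final letter is.
"zatuw" ends in -w. The stems ending in -w (tefosnuw → teakfosnuw, tovaw → toakvaw, mugnaw → muakgnaw) insert -ak- after the first vowel.
The other patterns: stems ending in -l add no- … -im around the stem; stems ending in -d or -s change the last vowel to 'u'.
So zatuw → zaaktuw.

zaaktuw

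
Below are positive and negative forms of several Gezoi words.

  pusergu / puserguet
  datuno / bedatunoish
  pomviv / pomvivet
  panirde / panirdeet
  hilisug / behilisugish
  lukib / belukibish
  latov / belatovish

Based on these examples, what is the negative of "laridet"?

"laridet" begins with l-. The stems beginning with l- (lukib → belukibish, latov → belatovish) add be- … -ish around the stem.
The other pattern: stems beginning with p- add -et.
So laridet → belaridetish.

belaridetish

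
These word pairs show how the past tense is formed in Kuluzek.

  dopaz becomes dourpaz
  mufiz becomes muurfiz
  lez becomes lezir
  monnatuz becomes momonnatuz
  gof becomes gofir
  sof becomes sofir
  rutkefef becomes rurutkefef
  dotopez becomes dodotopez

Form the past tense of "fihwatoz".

fifihwatoz

"fihwatoz" has 3 vowels. The stems with 3 vowels (dotopez → dodotopez, rutkefef → rurutkefef, monnatuz → momonnatuz) repeat the first consonant+vowel as a prefix.
The other patterns: stems with 1 vowel add -ir; stems with 2 vowels insert -ur- after the first vowel.
So fihwatoz → fifihwatoz.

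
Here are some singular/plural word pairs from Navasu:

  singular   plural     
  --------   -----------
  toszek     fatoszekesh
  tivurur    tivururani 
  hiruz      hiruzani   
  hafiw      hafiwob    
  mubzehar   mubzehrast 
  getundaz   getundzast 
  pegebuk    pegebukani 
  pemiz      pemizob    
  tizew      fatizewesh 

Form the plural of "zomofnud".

getundaz and pemiz both end in -z yet inflect differently (getundzast, pemizob), so the final letter is not what conditions the rule; the last vowel is.
"zomofnud" has last vowel 'u'. The stems whose last vowel is 'u' (hiruz → hiruzani, tivurur → tivururani, pegebuk → pegebukani) add -ani.
The other patterns: stems whose last vowel is 'a' delete the last vowel and add -ast; stems whose last vowel is 'e' add fa- … -esh around the stem; stems whose last vowel is 'i' add -ob.
So zomofnud → zomofnudani.

zomofnudani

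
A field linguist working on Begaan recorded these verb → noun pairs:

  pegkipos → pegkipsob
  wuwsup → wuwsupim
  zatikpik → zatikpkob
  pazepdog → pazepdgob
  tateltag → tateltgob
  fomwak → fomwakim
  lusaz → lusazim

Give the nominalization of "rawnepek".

rawnepkob

"rawnepek" has 3 vowels. The stems with 3 vowels (pegkipos → pegkipsob, tateltag → tateltgob, pazepdog → pazepdgob) delete the last vowel and add -ob.
So rawnepek → rawnepkob.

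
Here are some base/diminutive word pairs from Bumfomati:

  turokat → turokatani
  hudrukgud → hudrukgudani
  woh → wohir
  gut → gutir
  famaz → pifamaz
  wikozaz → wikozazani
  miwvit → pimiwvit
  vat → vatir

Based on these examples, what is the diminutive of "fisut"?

pifisut

gut and miwvit both end in -t yet inflect differently (gutir, pimiwvit), so the final letter is not what conditions the rule; the number of vowels is.
"fisut" has 2 vowels. The stems with 2 vowels (famaz → pifamaz, miwvit → pimiwvit) add the prefix pi-.
The other patterns: stems with 1 vowel add -ir; stems with 3 vowels add -ani.
So fisut → pifisut.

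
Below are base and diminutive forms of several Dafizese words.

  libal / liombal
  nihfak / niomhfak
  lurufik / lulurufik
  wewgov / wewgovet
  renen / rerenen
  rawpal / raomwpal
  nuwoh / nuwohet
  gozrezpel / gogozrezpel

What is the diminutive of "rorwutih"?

rawpal and gozrezpel both end in -l yet inflect differently (raomwpal, gogozrezpel), so the final letter is not what conditions the rule; the last vowel is.
"rorwutih" has last vowel 'i'. The one such stem in the data (lurufik → lulurufik) repeats the first consonant+vowel as a prefix (as do renen, gozrezpel), so the same rule applies.
The other patterns: stems whose last vowel is 'a' insert -om- after the first vowel; stems whose last vowel is 'o' add -et.
So rorwutih → rororwutih.

rororwutih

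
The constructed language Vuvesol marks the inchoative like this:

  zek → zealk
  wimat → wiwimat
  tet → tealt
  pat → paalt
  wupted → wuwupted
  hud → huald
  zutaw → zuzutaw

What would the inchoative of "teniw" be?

teteniw

"teniw" has 2 vowels. The stems with 2 vowels (zutaw → zuzutaw, wupted → wuwupted, wimat → wiwimat) repeat the first consonant+vowel as a prefix.
So teniw → teteniw.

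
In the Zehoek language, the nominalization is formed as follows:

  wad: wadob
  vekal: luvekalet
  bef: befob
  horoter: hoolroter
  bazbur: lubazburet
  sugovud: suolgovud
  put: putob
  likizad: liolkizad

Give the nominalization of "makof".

bazbur and horoter both end in -r yet inflect differently (lubazburet, hoolroter), so the final letter is not what conditions the rule; the number of vowels is.
"makof" has 2 vowels. The stems with 2 vowels (vekal → luvekalet, bazbur → lubazburet) add lu- … -et around the stem.
So makof → lumakofet.

lumakofet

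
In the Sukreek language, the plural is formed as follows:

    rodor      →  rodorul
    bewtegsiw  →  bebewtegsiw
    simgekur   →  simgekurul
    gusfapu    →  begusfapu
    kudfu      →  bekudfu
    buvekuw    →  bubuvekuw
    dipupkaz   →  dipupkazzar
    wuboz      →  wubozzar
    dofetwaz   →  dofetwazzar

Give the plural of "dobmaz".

dobmazzar

buvekuw and gusfapu both have last vowel 'u' yet inflect differently (bubuvekuw, begusfapu), so the last vowel is not what conditions the rule; the final letter is.
"dobmaz" ends in -z. The stems ending in -z (dofetwaz → dofetwazzar, dipupkaz → dipupkazzar, wuboz → wubozzar) double the final consonant and add -ar.
So dobmaz → dobmazzar.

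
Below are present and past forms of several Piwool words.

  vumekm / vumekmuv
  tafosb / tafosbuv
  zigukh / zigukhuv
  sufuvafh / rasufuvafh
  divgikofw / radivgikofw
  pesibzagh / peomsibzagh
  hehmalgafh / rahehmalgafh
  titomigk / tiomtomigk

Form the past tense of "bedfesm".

pesibzagh and hehmalgafh both end in -h yet inflect differently (peomsibzagh, rahehmalgafh), so the final letter is not what conditions the rule; the second-to-last letter is.
"bedfesm" has second-to-last letter 's'. The one such stem in the data (tafosb → tafosbuv) adds -uv, so the same rule applies.
So bedfesm → bedfesmuv.

bedfesmuv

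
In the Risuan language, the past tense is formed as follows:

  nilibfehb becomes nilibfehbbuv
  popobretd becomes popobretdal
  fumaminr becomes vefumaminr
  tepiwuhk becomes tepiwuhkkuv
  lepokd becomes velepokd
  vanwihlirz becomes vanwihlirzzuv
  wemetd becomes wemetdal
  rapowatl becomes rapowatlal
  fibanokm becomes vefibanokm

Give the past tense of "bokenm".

"bokenm" has second-to-last letter 'n'. The one such stem in the data (fumaminr → vefumaminr) adds the prefix ve-, so the same rule applies.
The other patterns: stems whose second-to-last letter is 't' add -al; stems whose second-to-last letter is 'h' or 'r' double the final consonant and add -uv.
So bokenm → vebokenm.

vebokenm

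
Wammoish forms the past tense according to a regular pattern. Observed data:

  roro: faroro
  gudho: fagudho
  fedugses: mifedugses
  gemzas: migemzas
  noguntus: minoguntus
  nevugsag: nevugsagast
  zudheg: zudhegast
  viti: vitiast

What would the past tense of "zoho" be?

fazoho

gemzas and nevugsag both have last vowel 'a' yet inflect differently (migemzas, nevugsagast), so the last vowel is not what conditions the rule; the final letter is.
"zoho" ends in -o. The stems ending in -o (roro → faroro, gudho → fagudho) add the prefix fa-.
The other patterns: stems ending in -s add the prefix mi-; stems ending in -g or -i add -ast.
So zoho → fazoho.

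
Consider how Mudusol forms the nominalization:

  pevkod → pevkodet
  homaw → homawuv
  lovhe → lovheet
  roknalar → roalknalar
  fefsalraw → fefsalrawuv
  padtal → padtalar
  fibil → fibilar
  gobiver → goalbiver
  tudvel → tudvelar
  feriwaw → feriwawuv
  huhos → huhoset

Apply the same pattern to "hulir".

fefsalraw and padtal both have last vowel 'a' yet inflect differently (fefsalrawuv, padtalar), so the last vowel is not what conditions the rule; the final letter is.
"hulir" ends in -r. The stems ending in -r (gobiver → goalbiver, roknalar → roalknalar) insert -al- after the first vowel.
The other patterns: stems ending in -w add -uv; stems ending in -l add -ar; stems ending in -d, -e or -s add -et.
So hulir → huallir.

huallir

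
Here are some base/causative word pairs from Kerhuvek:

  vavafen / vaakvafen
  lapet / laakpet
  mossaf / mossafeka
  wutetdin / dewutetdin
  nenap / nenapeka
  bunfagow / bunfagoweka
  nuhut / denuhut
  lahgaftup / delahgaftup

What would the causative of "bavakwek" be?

"bavakwek" has last vowel 'e'. The stems whose last vowel is 'e' (lapet → laakpet, vavafen → vaakvafen) insert -ak- after the first vowel.
So bavakwek → baakvakwek.

baakvakwek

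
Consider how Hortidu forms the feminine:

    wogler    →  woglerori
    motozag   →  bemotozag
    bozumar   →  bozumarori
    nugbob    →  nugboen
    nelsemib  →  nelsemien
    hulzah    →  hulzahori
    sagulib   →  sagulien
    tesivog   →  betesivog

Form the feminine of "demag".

bedemag

"demag" ends in -g. The stems ending in -g (tesivog → betesivog, motozag → bemotozag) add the prefix be-.
So demag → bedemag.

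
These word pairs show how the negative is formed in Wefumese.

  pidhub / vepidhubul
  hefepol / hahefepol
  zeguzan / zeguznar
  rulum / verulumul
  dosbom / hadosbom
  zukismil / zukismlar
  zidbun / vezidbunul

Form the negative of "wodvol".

"wodvol" has last vowel 'o'. The stems whose last vowel is 'o' (hefepol → hahefepol, dosbom → hadosbom) add the prefix ha-.
So wodvol → hawodvol.

hawodvol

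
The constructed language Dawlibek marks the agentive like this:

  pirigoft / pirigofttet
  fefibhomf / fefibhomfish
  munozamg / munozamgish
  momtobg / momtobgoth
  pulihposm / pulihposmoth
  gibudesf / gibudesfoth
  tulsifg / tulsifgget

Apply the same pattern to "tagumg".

tulsifg and munozamg both end in -g yet inflect differently (tulsifgget, munozamgish), so the final letter is not what conditions the rule; the second-to-last letter is.
"tagumg" has second-to-last letter 'm'. The stems whose second-to-last letter is 'm' (fefibhomf → fefibhomfish, munozamg → munozamgish) add -ish.
The other patterns: stems whose second-to-last letter is 'f' double the final consonant and add -et; stems whose second-to-last letter is 'b' or 's' add -oth.
So tagumg → tagumgish.

tagumgish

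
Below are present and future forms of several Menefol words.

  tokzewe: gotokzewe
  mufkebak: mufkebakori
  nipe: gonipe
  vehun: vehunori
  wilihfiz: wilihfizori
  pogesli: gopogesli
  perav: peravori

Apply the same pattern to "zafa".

pogesli and wilihfiz both have last vowel 'i' yet inflect differently (gopogesli, wilihfizori), so the last vowel is not what conditions the rule; whether the stem ends in a vowel or a consonant is.
"zafa" ends in a vowel. The stems ending in a vowel (pogesli → gopogesli, nipe → gonipe, tokzewe → gotokzewe) add the prefix go-.
So zafa → gozafa.

gozafa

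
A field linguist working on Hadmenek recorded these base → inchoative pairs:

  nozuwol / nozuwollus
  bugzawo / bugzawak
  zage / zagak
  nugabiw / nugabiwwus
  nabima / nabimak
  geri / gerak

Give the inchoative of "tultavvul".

bugzawo and nozuwol both have last vowel 'o' yet inflect differently (bugzawak, nozuwollus), so the last vowel is not what conditions the rule; whether the stem ends in a vowel or a consonant is.
"tultavvul" ends in a consonant. The stems ending in a consonant (nozuwol → nozuwollus, nugabiw → nugabiwwus) double the final consonant and add -us.
The other pattern: stems ending in a vowel drop the final letter and add -ak.
So tultavvul → tultavvullus.

tultavvullus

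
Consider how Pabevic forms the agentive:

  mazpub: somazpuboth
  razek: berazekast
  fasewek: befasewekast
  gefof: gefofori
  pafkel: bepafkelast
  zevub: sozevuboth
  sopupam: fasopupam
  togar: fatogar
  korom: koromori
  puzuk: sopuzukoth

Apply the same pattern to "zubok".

fasewek and puzuk both end in -k yet inflect differently (befasewekast, sopuzukoth), so the final letter is not what conditions the rule; the last vowel is.
"zubok" has last vowel 'o'. The stems whose last vowel is 'o' (korom → koromori, gefof → gefofori) add -ori.
So zubok → zubokori.

zubokori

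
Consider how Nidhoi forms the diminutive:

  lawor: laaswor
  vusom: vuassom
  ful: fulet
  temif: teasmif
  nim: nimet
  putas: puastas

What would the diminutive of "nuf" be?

vusom and nim both end in -m yet inflect differently (vuassom, nimet), so the final letter is not what conditions the rule; the number of vowels is.
"nuf" has 1 vowel. The stems with 1 vowel (ful → fulet, nim → nimet) add -et.
So nuf → nufet.

nufet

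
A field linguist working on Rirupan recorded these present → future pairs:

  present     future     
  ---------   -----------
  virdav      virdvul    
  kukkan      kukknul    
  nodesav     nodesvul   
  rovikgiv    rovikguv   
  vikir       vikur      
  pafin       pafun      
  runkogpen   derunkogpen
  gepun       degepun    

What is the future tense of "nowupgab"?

virdav and rovikgiv both end in -v yet inflect differently (virdvul, rovikguv), so the final letter is not what conditions the rule; the last vowel is.
"nowupgab" has last vowel 'a'. The stems whose last vowel is 'a' (virdav → virdvul, kukkan → kukknul, nodesav → nodesvul) delete the last vowel and add -ul.
So nowupgab → nowupgbul.

nowupgbul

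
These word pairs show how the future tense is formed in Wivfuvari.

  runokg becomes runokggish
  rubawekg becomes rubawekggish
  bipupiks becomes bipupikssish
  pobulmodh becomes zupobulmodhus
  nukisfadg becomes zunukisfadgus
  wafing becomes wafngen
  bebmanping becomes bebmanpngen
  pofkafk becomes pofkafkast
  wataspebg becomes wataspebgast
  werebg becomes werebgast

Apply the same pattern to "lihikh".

runokg and nukisfadg both end in -g yet inflect differently (runokggish, zunukisfadgus), so the final letter is not what conditions the rule; the second-to-last letter is.
"lihikh" has second-to-last letter 'k'. The stems whose second-to-last letter is 'k' (runokg → runokggish, rubawekg → rubawekggish, bipupiks → bipupikssish) double the final consonant and add -ish.
So lihikh → lihikhhish.

lihikhhish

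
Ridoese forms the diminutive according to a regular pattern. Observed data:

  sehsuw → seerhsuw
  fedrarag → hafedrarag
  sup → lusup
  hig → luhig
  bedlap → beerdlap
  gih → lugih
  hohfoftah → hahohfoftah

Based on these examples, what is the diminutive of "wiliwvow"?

hawiliwvow

"wiliwvow" has 3 vowels. The stems with 3 vowels (hohfoftah → hahohfoftah, fedrarag → hafedrarag) add the prefix ha-.
So wiliwvow → hawiliwvow.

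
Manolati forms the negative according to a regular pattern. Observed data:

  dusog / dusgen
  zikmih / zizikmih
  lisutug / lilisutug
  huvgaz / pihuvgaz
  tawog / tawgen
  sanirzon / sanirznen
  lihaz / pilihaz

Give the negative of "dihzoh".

dusog and lisutug both end in -g yet inflect differently (dusgen, lilisutug), so the final letter is not what conditions the rule; the last vowel is.
"dihzoh" has last vowel 'o'. The stems whose last vowel is 'o' (dusog → dusgen, tawog → tawgen, sanirzon → sanirznen) delete the last vowel and add -en.
So dihzoh → dihzhen.

dihzhen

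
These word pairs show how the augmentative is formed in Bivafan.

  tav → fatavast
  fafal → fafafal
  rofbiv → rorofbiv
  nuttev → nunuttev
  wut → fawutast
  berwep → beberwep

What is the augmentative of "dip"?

rofbiv and tav both end in -v yet inflect differently (rorofbiv, fatavast), so the final letter is not what conditions the rule; the number of vowels is.
"dip" has 1 vowel. The stems with 1 vowel (tav → fatavast, wut → fawutast) add fa- … -ast around the stem.
So dip → fadipast.

fadipast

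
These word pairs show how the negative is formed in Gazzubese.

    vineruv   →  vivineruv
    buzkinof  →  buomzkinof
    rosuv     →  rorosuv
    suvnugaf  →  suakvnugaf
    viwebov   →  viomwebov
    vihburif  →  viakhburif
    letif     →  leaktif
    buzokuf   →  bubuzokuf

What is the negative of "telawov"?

suvnugaf and buzkinof both end in -f yet inflect differently (suakvnugaf, buomzkinof), so the final letter is not what conditions the rule; the last vowel is.
"telawov" has last vowel 'o'. The stems whose last vowel is 'o' (viwebov → viomwebov, buzkinof → buomzkinof) insert -om- after the first vowel.
So telawov → teomlawov.

teomlawov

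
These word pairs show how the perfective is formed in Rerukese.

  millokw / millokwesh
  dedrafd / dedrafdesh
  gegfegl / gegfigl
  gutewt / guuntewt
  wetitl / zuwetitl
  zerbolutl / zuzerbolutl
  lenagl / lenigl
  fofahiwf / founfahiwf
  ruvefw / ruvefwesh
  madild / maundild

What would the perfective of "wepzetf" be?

wetitl and gegfegl both end in -l yet inflect differently (zuwetitl, gegfigl), so the final letter is not what conditions the rule; the second-to-last letter is.
"wepzetf" has second-to-last letter 't'. The stems whose second-to-last letter is 't' (wetitl → zuwetitl, zerbolutl → zuzerbolutl) add the prefix zu-.
The other patterns: stems whose second-to-last letter is 'f' or 'k' add -esh; stems whose second-to-last letter is 'g' change the last vowel to 'i'; stems whose second-to-last letter is 'l' or 'w' insert -un- after the first vowel.
So wepzetf → zuwepzetf.

zuwepzetf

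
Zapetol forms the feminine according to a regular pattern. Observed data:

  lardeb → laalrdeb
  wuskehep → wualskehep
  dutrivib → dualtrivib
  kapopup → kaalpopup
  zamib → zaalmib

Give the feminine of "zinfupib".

Every pair shown (lardeb → laalrdeb, wuskehep → wualskehep, dutrivib → dualtrivib, …) follows the same rule: insert -al- after the first vowel.
So zinfupib → zialnfupib.

zialnfupib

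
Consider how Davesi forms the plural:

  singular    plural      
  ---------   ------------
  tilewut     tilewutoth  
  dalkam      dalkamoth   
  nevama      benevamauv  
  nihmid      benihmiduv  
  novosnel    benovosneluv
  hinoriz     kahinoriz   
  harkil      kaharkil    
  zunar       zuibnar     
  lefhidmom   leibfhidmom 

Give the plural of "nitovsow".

"nitovsow" begins with n-. The stems beginning with n- (nevama → benevamauv, nihmid → benihmiduv, novosnel → benovosneluv) add be- … -uv around the stem.
The other patterns: stems beginning with d- or t- add -oth; stems beginning with h- add the prefix ka-; stems beginning with l- or z- insert -ib- after the first vowel.
So nitovsow → benitovsowuv.

benitovsowuv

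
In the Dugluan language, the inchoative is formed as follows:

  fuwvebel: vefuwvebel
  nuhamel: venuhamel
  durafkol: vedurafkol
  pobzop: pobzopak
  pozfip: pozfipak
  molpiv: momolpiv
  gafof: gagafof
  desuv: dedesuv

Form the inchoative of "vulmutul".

vevulmutul

durafkol and pobzop both have last vowel 'o' yet inflect differently (vedurafkol, pobzopak), so the last vowel is not what conditions the rule; the final letter is.
"vulmutul" ends in -l. The stems ending in -l (fuwvebel → vefuwvebel, nuhamel → venuhamel, durafkol → vedurafkol) add the prefix ve-.
So vulmutul → vevulmutul.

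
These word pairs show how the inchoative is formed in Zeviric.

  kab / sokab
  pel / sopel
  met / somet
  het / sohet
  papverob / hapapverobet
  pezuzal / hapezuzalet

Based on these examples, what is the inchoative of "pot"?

sopot

kab and papverob both end in -b yet inflect differently (sokab, hapapverobet), so the final letter is not what conditions the rule; the number of vowels is.
"pot" has 1 vowel. The stems with 1 vowel (kab → sokab, pel → sopel, met → somet) add the prefix so-.
So pot → sopot.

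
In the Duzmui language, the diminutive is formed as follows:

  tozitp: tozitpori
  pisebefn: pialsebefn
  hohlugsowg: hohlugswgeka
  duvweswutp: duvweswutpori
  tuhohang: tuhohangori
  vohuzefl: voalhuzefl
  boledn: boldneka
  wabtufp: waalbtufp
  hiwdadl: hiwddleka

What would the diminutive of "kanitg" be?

wabtufp and duvweswutp both end in -p yet inflect differently (waalbtufp, duvweswutpori), so the final letter is not what conditions the rule; the second-to-last letter is.
"kanitg" has second-to-last letter 't'. The stems whose second-to-last letter is 't' (duvweswutp → duvweswutpori, tozitp → tozitpori) add -ori.
So kanitg → kanitgori.

kanitgori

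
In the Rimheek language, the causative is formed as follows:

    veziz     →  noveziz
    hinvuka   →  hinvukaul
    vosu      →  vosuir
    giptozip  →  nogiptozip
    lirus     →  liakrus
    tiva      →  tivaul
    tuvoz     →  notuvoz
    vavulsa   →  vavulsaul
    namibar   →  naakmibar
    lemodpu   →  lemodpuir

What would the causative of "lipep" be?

tiva and namibar both have last vowel 'a' yet inflect differently (tivaul, naakmibar), so the last vowel is not what conditions the rule; the final letter is.
"lipep" ends in -p. The one such stem in the data (giptozip → nogiptozip) adds the prefix no-, so the same rule applies.
The other patterns: stems ending in -a add -ul; stems ending in -u add -ir; stems ending in -r or -s insert -ak- after the first vowel.
So lipep → nolipep.

nolipep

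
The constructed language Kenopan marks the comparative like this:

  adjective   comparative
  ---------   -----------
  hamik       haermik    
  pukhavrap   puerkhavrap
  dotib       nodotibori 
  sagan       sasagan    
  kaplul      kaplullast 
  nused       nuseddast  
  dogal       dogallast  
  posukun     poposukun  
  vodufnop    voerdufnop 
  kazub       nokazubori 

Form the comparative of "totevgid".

"totevgid" ends in -d. The one such stem in the data (nused → nuseddast) doubles the final consonant and adds -ast (as do kaplul, dogal), so the same rule applies.
So totevgid → totevgiddast.

totevgiddast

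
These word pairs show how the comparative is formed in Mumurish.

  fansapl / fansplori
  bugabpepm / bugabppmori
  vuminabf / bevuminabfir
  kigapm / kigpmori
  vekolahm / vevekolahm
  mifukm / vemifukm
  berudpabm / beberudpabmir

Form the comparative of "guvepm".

guvpmori

bugabpepm and berudpabm both end in -m yet inflect differently (bugabppmori, beberudpabmir), so the final letter is not what conditions the rule; the second-to-last letter is.
"guvepm" has second-to-last letter 'p'. The stems whose second-to-last letter is 'p' (fansapl → fansplori, bugabpepm → bugabppmori, kigapm → kigpmori) delete the last vowel and add -ori.
The other patterns: stems whose second-to-last letter is 'b' add be- … -ir around the stem; stems whose second-to-last letter is 'h' or 'k' add the prefix ve-.
So guvepm → guvpmori.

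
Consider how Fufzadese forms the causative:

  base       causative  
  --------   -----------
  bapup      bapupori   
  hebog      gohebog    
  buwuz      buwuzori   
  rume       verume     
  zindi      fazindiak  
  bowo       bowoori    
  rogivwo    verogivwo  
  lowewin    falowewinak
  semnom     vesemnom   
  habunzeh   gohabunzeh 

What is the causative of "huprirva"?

gohuprirva

bowo and rogivwo both end in -o yet inflect differently (bowoori, verogivwo), so the final letter is not what conditions the rule; the first letter is.
"huprirva" begins with h-. The stems beginning with h- (hebog → gohebog, habunzeh → gohabunzeh) add the prefix go-.
The other patterns: stems beginning with b- add -ori; stems beginning with l- or z- add fa- … -ak around the stem; stems beginning with r- or s- add the prefix ve-.
So huprirva → gohuprirva.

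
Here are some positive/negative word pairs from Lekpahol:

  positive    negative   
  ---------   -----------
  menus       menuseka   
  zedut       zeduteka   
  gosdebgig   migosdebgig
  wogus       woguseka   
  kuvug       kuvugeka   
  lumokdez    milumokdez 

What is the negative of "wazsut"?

"wazsut" has last vowel 'u'. The stems whose last vowel is 'u' (wogus → woguseka, kuvug → kuvugeka, zedut → zeduteka) add -eka.
The other pattern: stems whose last vowel is 'e' or 'i' add the prefix mi-.
So wazsut → wazsuteka.

wazsuteka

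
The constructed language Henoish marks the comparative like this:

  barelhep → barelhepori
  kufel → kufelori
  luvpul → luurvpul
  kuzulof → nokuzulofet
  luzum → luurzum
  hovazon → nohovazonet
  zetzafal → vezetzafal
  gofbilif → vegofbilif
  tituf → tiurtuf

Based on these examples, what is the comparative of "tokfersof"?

kuzulof and gofbilif both end in -f yet inflect differently (nokuzulofet, vegofbilif), so the final letter is not what conditions the rule; the last vowel is.
"tokfersof" has last vowel 'o'. The stems whose last vowel is 'o' (kuzulof → nokuzulofet, hovazon → nohovazonet) add no- … -et around the stem.
So tokfersof → notokfersofet.

notokfersofet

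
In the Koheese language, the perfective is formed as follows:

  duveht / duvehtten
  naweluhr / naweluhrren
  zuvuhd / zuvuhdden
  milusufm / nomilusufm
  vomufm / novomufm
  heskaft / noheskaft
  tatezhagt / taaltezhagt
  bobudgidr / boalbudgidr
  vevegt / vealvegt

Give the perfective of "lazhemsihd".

"lazhemsihd" has second-to-last letter 'h'. The stems whose second-to-last letter is 'h' (duveht → duvehtten, naweluhr → naweluhrren, zuvuhd → zuvuhdden) double the final consonant and add -en.
So lazhemsihd → lazhemsihdden.

lazhemsihdden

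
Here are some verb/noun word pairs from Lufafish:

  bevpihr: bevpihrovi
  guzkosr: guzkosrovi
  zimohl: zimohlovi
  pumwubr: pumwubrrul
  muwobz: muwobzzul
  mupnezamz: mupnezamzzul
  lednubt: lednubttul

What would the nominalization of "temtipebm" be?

bevpihr and pumwubr both end in -r yet inflect differently (bevpihrovi, pumwubrrul), so the final letter is not what conditions the rule; the second-to-last letter is.
"temtipebm" has second-to-last letter 'b'. The stems whose second-to-last letter is 'b' (pumwubr → pumwubrrul, muwobz → muwobzzul, lednubt → lednubttul) double the final consonant and add -ul.
The other pattern: stems whose second-to-last letter is 'h' or 's' add -ovi.
So temtipebm → temtipebmmul.

temtipebmmul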